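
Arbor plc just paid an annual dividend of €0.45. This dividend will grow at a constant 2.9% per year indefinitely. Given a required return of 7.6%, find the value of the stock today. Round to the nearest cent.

D₁ = D₀ × (1 + g) = €0.45 × 1.029 = €0.4631
Growing perpetuity: P = D₁ / (r − g) = €0.4631 / (0.076 − 0.029) = €9.85

€9.85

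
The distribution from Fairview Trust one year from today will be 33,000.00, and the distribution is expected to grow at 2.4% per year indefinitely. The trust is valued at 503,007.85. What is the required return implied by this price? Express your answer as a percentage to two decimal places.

P = D₁/(r − g) ⇒ r = D₁/P + g = 33,000.0000/503,007.85 + 0.024 = 0.065605 + 0.024 = 0.089605

8.96%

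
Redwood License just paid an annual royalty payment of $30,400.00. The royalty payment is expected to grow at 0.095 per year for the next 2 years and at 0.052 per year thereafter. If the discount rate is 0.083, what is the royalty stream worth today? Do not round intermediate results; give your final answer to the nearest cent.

$1116441.43

D_1 = 33288.00000
D_2 = 36450.36000
Terminal value at year 2: TV = D_2×(1+g_2)/(r−g_2) = 38345.77872/0.031 = 1236960.60387
P_0 = D_1/(1+r)^1 + D_2/(1+r)^2 + TV/(1+r)^2
    = 30736.84211 + 31077.41653 + 1054627.16751 = 1116441.42615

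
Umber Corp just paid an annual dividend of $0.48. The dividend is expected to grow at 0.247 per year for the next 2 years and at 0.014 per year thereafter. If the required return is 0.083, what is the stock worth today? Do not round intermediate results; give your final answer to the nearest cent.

D_1 = 0.59856
D_2 = 0.74640
Terminal value at year 2: TV = D_2×(1+g_2)/(r−g_2) = 0.75685/0.069 = 10.96890
P_0 = D_1/(1+r)^1 + D_2/(1+r)^2 + TV/(1+r)^2
    = 0.55269 + 0.63638 + 9.35203 = 10.54110

$10.54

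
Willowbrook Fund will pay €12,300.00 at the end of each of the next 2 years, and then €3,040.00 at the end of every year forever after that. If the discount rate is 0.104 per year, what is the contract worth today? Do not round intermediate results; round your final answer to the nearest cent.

PV of 2-year annuity: €12,300.00 × [1 − (1+0.104)^−2] / 0.104 = 21233.06553
Perpetuity value at year 2: €3,040.00 / 0.104 = 29230.76923
PV of perpetuity: 29230.76923 / (1+0.104)^2 = 23982.92214
Total PV = 21233.06553 + 23982.92214 = 45215.98767

€45215.99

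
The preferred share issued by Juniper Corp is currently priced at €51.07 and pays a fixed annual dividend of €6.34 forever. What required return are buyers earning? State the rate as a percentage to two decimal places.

12.41%

P = C/r ⇒ r = C/P = €6.34/€51.07 = 0.124143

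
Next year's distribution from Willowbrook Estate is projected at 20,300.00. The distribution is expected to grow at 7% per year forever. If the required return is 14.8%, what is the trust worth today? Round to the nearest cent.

260256.41

Growing perpetuity: P = D₁ / (r − g) = 20,300.0000 / (0.148 − 0.07) = 260,256.41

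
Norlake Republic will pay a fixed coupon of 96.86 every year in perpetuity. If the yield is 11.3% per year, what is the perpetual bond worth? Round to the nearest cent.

857.17

Level perpetuity: PV = C / r = 96.86 / 0.113 = 857.17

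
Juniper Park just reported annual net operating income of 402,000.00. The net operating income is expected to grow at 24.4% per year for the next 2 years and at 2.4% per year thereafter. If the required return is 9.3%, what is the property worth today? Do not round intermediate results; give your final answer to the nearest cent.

D_1 = 500088.00000
D_2 = 622109.47200
Terminal value at year 2: TV = D_2×(1+g_2)/(r−g_2) = 637040.09933/0.069 = 9232465.20765
P_0 = D_1/(1+r)^1 + D_2/(1+r)^2 + TV/(1+r)^2
    = 457537.05398 + 520746.65613 + 7728182.25910 = 8706465.96921

8706465.97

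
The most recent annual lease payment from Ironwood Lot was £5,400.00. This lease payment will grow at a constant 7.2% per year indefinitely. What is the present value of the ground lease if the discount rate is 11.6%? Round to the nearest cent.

£131563.64

D₁ = D₀ × (1 + g) = £5,400.00 × 1.072 = £5,788.8000
Growing perpetuity: P = D₁ / (r − g) = £5,788.8000 / (0.116 − 0.072) = £131,563.64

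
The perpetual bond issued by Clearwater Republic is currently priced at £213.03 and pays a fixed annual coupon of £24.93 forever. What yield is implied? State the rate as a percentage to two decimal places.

P = C/r ⇒ r = C/P = £24.93/£213.03 = 0.117026

11.70%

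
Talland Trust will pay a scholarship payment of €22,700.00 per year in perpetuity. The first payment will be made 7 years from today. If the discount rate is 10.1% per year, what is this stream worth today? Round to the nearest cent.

€126177.11

Value at end of year 6: C / r = €22,700.00 / 0.101 = €224,752.4752
Discount to today: PV = €224,752.4752 / (1 + 0.101)^6 = €224,752.4752 / 1.781246 = €126,177.11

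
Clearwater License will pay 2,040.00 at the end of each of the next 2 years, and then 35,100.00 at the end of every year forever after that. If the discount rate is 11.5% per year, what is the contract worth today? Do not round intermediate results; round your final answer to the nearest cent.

PV of 2-year annuity: 2,040.00 × [1 − (1+0.115)^−2] / 0.115 = 3470.49006
Perpetuity value at year 2: 35,100.00 / 0.115 = 305217.39130
PV of perpetuity: 305217.39130 / (1+0.115)^2 = 245504.54769
Total PV = 3470.49006 + 245504.54769 = 248975.03775

248975.04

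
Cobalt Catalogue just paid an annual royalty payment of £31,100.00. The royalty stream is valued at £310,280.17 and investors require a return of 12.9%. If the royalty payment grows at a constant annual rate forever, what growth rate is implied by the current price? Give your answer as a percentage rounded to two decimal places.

2.61%

P = D₀(1+g)/(r−g) ⇒ P(r−g) = D₀(1+g) ⇒ g(P+D₀) = P·r − D₀
g = (P·r − D₀)/(P + D₀) = (£310,280.17×0.129 − £31,100.00) / (£310,280.17 + £31,100.00) = 0.026147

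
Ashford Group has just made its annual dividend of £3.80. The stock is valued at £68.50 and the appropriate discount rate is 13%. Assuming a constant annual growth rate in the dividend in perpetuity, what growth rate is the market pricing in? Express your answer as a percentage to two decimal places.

7.06%

P = D₀(1+g)/(r−g) ⇒ P(r−g) = D₀(1+g) ⇒ g(P+D₀) = P·r − D₀
g = (P·r − D₀)/(P + D₀) = (£68.50×0.13 − £3.80) / (£68.50 + £3.80) = 0.070609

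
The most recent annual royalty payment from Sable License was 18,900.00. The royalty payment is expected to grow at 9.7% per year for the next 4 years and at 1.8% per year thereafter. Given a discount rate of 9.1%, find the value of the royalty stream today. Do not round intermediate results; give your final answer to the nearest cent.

D_1 = 20733.30000
D_2 = 22744.43010
D_3 = 24950.63982
D_4 = 27370.85188
Terminal value at year 4: TV = D_4×(1+g_2)/(r−g_2) = 27863.52722/0.073 = 381692.15365
P_0 = D_1/(1+r)^1 + D_2/(1+r)^2 + D_3/(1+r)^3 + D_4/(1+r)^4 + TV/(1+r)^4
    = 19003.94134 + 19108.45431 + 19213.54205 + 19319.20772 + 269410.32140 = 346055.46682

346055.47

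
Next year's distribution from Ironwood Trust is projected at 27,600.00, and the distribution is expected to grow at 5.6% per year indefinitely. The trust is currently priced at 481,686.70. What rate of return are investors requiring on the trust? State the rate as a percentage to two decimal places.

11.33%

P = D₁/(r − g) ⇒ r = D₁/P + g = 27,600.0000/481,686.70 + 0.056 = 0.057299 + 0.056 = 0.113299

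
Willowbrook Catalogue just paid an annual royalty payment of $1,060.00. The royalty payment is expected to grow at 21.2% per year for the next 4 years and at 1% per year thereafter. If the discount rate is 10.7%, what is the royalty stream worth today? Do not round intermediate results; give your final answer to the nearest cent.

D_1 = 1284.72000
D_2 = 1557.08064
D_3 = 1887.18174
D_4 = 2287.26426
Terminal value at year 4: TV = D_4×(1+g_2)/(r−g_2) = 2310.13691/0.097 = 23815.84439
P_0 = D_1/(1+r)^1 + D_2/(1+r)^2 + D_3/(1+r)^3 + D_4/(1+r)^4 + TV/(1+r)^4
    = 1160.54201 + 1270.62052 + 1391.14008 + 1523.09103 + 15858.98910 = 21204.38273

$21204.38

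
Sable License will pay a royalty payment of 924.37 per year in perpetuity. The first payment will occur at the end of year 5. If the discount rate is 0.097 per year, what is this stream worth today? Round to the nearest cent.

6580.33

Value at end of year 4: C / r = 924.37 / 0.097 = 9,529.5876
Discount to today: PV = 9,529.5876 / (1 + 0.097)^4 = 9,529.5876 / 1.448193 = 6,580.33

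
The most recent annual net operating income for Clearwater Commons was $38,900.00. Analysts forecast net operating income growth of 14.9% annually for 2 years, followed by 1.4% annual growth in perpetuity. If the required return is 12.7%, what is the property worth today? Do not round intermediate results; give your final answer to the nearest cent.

$442921.36

D_1 = 44696.10000
D_2 = 51355.81890
Terminal value at year 2: TV = D_2×(1+g_2)/(r−g_2) = 52074.80036/0.113 = 460838.94128
P_0 = D_1/(1+r)^1 + D_2/(1+r)^2 + TV/(1+r)^2
    = 39659.36114 + 40433.54565 + 362828.45387 = 442921.36065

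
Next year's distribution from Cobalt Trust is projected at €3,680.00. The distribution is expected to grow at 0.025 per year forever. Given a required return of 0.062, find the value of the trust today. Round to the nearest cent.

€99459.46

Growing perpetuity: P = D₁ / (r − g) = €3,680.0000 / (0.062 − 0.025) = €99,459.46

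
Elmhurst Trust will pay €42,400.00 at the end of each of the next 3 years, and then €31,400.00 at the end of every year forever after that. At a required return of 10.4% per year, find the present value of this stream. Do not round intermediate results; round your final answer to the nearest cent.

PV of 3-year annuity: €42,400.00 × [1 − (1+0.104)^−3] / 0.104 = 104704.39927
Perpetuity value at year 3: €31,400.00 / 0.104 = 301923.07692
PV of perpetuity: 301923.07692 / (1+0.104)^3 = 224382.55482
Total PV = 104704.39927 + 224382.55482 = 329086.95409

€329086.95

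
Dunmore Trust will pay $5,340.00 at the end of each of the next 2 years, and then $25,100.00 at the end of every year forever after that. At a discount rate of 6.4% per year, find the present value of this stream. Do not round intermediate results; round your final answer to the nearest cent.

PV of 2-year annuity: $5,340.00 × [1 − (1+0.064)^−2] / 0.064 = 9735.71146
Perpetuity value at year 2: $25,100.00 / 0.064 = 392187.50000
PV of perpetuity: 392187.50000 / (1+0.064)^2 = 346426.00981
Total PV = 9735.71146 + 346426.00981 = 356161.72127

$356161.72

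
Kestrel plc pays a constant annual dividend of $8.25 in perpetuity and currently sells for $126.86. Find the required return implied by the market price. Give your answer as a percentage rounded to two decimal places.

P = C/r ⇒ r = C/P = $8.25/$126.86 = 0.065032

6.50%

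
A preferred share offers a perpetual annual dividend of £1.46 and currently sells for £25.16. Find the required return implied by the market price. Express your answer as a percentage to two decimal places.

P = C/r ⇒ r = C/P = £1.46/£25.16 = 0.058029

5.80%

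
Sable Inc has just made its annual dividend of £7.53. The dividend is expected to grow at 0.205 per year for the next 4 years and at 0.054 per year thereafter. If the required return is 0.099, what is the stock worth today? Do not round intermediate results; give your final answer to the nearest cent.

D_1 = 9.07365
D_2 = 10.93375
D_3 = 13.17517
D_4 = 15.87608
Terminal value at year 4: TV = D_4×(1+g_2)/(r−g_2) = 16.73338/0.045 = 371.85298
P_0 = D_1/(1+r)^1 + D_2/(1+r)^2 + D_3/(1+r)^3 + D_4/(1+r)^4 + TV/(1+r)^4
    = 8.25628 + 9.05261 + 9.92574 + 10.88309 + 254.90625 = 293.02398

£293.02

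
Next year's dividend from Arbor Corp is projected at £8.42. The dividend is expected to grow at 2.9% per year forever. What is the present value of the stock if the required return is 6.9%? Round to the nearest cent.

Growing perpetuity: P = D₁ / (r − g) = £8.4200 / (0.069 − 0.029) = £210.50

£210.50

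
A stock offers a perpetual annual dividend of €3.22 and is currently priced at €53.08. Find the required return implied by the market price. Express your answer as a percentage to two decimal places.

P = C/r ⇒ r = C/P = €3.22/€53.08 = 0.060663

6.07%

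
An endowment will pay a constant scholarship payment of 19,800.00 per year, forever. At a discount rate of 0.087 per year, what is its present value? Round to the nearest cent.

227586.21

Level perpetuity: PV = C / r = 19,800.00 / 0.087 = 227,586.21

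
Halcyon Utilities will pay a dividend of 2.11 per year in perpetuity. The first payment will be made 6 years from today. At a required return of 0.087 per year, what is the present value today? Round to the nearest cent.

Value at end of year 5: C / r = 2.11 / 0.087 = 24.2529
Discount to today: PV = 24.2529 / (1 + 0.087)^5 = 24.2529 / 1.517566 = 15.98

15.98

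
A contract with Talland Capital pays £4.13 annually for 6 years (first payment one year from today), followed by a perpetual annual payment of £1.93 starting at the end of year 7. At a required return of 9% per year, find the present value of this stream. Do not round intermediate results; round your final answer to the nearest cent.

PV of 6-year annuity: £4.13 × [1 − (1+0.09)^−6] / 0.09 = 18.52684
Perpetuity value at year 6: £1.93 / 0.09 = 21.44444
PV of perpetuity: 21.44444 / (1+0.09)^6 = 12.78662
Total PV = 18.52684 + 12.78662 = 31.31347

£31.31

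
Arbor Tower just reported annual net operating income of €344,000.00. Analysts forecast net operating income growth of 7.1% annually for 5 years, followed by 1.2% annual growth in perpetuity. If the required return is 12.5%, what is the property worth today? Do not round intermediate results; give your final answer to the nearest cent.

D_1 = 368424.00000
D_2 = 394582.10400
D_3 = 422597.43338
D_4 = 452601.85115
D_5 = 484736.58259
Terminal value at year 5: TV = D_5×(1+g_2)/(r−g_2) = 490553.42158/0.113 = 4341180.72192
P_0 = D_1/(1+r)^1 + D_2/(1+r)^2 + D_3/(1+r)^3 + D_4/(1+r)^4 + D_5/(1+r)^5 + TV/(1+r)^5
    = 327488.00000 + 311768.57600 + 296803.68435 + 282557.10750 + 268994.36634 + 2409046.89150 = 3896658.62569

€3896658.63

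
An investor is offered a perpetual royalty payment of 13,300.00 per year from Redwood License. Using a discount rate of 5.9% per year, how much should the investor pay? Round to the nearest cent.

225423.73

Level perpetuity: PV = C / r = 13,300.00 / 0.059 = 225,423.73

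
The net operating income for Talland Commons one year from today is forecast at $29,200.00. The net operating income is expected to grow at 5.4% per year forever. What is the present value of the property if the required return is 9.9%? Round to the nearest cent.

$648888.89

Growing perpetuity: P = D₁ / (r − g) = $29,200.0000 / (0.099 − 0.054) = $648,888.89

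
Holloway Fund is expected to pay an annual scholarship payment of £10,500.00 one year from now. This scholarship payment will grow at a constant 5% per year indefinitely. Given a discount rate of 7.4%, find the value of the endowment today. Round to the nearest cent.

£437500.00

Growing perpetuity: P = D₁ / (r − g) = £10,500.0000 / (0.074 − 0.05) = £437,500.00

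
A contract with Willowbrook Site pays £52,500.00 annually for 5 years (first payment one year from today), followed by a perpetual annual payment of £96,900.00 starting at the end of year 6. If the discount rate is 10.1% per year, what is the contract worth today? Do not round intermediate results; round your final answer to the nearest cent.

PV of 5-year annuity: £52,500.00 × [1 − (1+0.101)^−5] / 0.101 = 198508.92762
Perpetuity value at year 5: £96,900.00 / 0.101 = 959405.94059
PV of perpetuity: 959405.94059 / (1+0.101)^5 = 593015.17704
Total PV = 198508.92762 + 593015.17704 = 791524.10466

£791524.10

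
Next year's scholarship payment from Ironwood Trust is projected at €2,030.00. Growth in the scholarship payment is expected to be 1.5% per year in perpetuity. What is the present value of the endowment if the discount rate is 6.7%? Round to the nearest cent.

Growing perpetuity: P = D₁ / (r − g) = €2,030.0000 / (0.067 − 0.015) = €39,038.46

€39038.46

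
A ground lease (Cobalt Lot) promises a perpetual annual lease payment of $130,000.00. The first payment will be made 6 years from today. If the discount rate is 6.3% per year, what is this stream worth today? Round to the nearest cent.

$1520325.15

Value at end of year 5: C / r = $130,000.00 / 0.063 = $2,063,492.0635
Discount to today: PV = $2,063,492.0635 / (1 + 0.063)^5 = $2,063,492.0635 / 1.357270 = $1,520,325.15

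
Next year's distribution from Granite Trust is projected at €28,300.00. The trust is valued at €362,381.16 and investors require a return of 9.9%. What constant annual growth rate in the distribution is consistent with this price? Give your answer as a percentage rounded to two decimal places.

P = D₁/(r−g) ⇒ g = r − D₁/P = 0.099 − €28,300.00/€362,381.16 = 0.020905

2.09%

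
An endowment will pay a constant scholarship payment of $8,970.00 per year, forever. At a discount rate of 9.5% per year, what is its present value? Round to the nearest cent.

$94421.05

Level perpetuity: PV = C / r = $8,970.00 / 0.095 = $94,421.05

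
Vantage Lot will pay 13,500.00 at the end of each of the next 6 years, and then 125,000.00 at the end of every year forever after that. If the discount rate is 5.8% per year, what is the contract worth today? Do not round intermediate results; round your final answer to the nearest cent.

PV of 6-year annuity: 13,500.00 × [1 − (1+0.058)^−6] / 0.058 = 66803.07536
Perpetuity value at year 6: 125,000.00 / 0.058 = 2155172.41379
PV of perpetuity: 2155172.41379 / (1+0.058)^6 = 1536625.41970
Total PV = 66803.07536 + 1536625.41970 = 1603428.49507

1603428.50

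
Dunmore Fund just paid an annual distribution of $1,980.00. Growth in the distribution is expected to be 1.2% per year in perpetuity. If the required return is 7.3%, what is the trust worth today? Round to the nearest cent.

$32848.52

D₁ = D₀ × (1 + g) = $1,980.00 × 1.012 = $2,003.7600
Growing perpetuity: P = D₁ / (r − g) = $2,003.7600 / (0.073 − 0.012) = $32,848.52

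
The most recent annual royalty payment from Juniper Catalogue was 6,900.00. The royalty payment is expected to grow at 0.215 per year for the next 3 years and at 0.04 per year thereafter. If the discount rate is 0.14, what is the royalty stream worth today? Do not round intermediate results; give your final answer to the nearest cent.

110420.49

D_1 = 8383.50000
D_2 = 10185.95250
D_3 = 12375.93229
Terminal value at year 3: TV = D_3×(1+g_2)/(r−g_2) = 12870.96958/0.1 = 128709.69579
P_0 = D_1/(1+r)^1 + D_2/(1+r)^2 + D_3/(1+r)^3 + TV/(1+r)^3
    = 7353.94737 + 7837.75970 + 8353.40178 + 86875.37852 = 110420.48736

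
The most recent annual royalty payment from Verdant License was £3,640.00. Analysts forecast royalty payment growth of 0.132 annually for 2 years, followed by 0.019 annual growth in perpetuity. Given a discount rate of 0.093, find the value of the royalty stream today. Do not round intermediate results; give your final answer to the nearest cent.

£61438.87

D_1 = 4120.48000
D_2 = 4664.38336
Terminal value at year 2: TV = D_2×(1+g_2)/(r−g_2) = 4753.00664/0.074 = 64229.81951
P_0 = D_1/(1+r)^1 + D_2/(1+r)^2 + TV/(1+r)^2
    = 3769.88106 + 3904.39649 + 53764.59488 = 61438.87243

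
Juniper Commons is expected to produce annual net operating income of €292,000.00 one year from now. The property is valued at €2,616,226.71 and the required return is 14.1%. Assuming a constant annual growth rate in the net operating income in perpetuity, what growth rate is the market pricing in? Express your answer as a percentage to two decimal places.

2.94%

P = D₁/(r−g) ⇒ g = r − D₁/P = 0.141 − €292,000.00/€2,616,226.71 = 0.029389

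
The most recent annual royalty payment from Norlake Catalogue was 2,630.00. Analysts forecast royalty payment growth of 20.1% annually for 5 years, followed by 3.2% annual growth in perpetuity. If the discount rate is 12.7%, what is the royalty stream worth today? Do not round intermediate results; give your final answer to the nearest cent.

D_1 = 3158.63000
D_2 = 3793.51463
D_3 = 4556.01107
D_4 = 5471.76930
D_5 = 6571.59492
Terminal value at year 5: TV = D_5×(1+g_2)/(r−g_2) = 6781.88596/0.095 = 71388.27328
P_0 = D_1/(1+r)^1 + D_2/(1+r)^2 + D_3/(1+r)^3 + D_4/(1+r)^4 + D_5/(1+r)^5 + TV/(1+r)^5
    = 2802.68855 + 2986.71602 + 3182.82692 + 3391.81467 + 3614.52477 + 39265.15329 = 55243.72422

55243.72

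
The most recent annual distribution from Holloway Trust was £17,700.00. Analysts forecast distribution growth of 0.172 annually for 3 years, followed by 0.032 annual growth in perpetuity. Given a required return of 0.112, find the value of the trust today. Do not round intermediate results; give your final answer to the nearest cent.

£326359.12

D_1 = 20744.40000
D_2 = 24312.43680
D_3 = 28494.17593
Terminal value at year 3: TV = D_3×(1+g_2)/(r−g_2) = 29405.98956/0.08 = 367574.86949
P_0 = D_1/(1+r)^1 + D_2/(1+r)^2 + D_3/(1+r)^3 + TV/(1+r)^3
    = 18655.03597 + 19661.60266 + 20722.48050 + 267319.99847 = 326359.11761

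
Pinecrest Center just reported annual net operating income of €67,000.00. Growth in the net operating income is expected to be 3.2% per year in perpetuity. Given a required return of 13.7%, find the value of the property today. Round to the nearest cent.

€658514.29

D₁ = D₀ × (1 + g) = €67,000.00 × 1.032 = €69,144.0000
Growing perpetuity: P = D₁ / (r − g) = €69,144.0000 / (0.137 − 0.032) = €658,514.29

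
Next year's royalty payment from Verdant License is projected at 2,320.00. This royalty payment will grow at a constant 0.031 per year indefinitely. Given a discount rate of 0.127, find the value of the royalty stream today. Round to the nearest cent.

24166.67

Growing perpetuity: P = D₁ / (r − g) = 2,320.0000 / (0.127 − 0.031) = 24,166.67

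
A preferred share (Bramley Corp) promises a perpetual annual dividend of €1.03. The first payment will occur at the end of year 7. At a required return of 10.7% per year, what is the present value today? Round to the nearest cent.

€5.23

Value at end of year 6: C / r = €1.03 / 0.107 = €9.6262
Discount to today: PV = €9.6262 / (1 + 0.107)^6 = €9.6262 / 1.840288 = €5.23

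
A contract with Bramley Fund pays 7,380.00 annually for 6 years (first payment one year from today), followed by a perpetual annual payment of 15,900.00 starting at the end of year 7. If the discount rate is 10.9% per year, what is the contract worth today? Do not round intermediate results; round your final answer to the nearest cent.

109723.30

PV of 6-year annuity: 7,380.00 × [1 − (1+0.109)^−6] / 0.109 = 31311.51728
Perpetuity value at year 6: 15,900.00 / 0.109 = 145871.55963
PV of perpetuity: 145871.55963 / (1+0.109)^6 = 78411.78663
Total PV = 31311.51728 + 78411.78663 = 109723.30391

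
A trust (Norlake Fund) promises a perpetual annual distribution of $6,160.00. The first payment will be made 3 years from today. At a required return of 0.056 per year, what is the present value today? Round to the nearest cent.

Value at end of year 2: C / r = $6,160.00 / 0.056 = $110,000.0000
Discount to today: PV = $110,000.0000 / (1 + 0.056)^2 = $110,000.0000 / 1.115136 = $98,642.68

$98642.68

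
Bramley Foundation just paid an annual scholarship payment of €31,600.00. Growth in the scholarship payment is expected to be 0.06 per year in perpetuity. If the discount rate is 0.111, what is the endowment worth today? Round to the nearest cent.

D₁ = D₀ × (1 + g) = €31,600.00 × 1.06 = €33,496.0000
Growing perpetuity: P = D₁ / (r − g) = €33,496.0000 / (0.111 − 0.06) = €656,784.31

€656784.31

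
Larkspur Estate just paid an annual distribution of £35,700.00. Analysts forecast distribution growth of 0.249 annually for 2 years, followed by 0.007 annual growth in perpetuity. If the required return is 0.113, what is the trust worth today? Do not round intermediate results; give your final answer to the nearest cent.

£512116.68

D_1 = 44589.30000
D_2 = 55692.03570
Terminal value at year 2: TV = D_2×(1+g_2)/(r−g_2) = 56081.87995/0.106 = 529074.33915
P_0 = D_1/(1+r)^1 + D_2/(1+r)^2 + TV/(1+r)^2
    = 40062.26415 + 44957.56327 + 427096.85111 = 512116.67853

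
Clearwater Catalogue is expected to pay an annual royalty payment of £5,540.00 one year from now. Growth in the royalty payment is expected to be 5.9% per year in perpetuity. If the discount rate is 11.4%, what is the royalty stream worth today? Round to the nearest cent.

£100727.27

Growing perpetuity: P = D₁ / (r − g) = £5,540.0000 / (0.114 − 0.059) = £100,727.27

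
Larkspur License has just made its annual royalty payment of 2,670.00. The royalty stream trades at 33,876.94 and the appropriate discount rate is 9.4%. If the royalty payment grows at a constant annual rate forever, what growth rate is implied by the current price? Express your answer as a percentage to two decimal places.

P = D₀(1+g)/(r−g) ⇒ P(r−g) = D₀(1+g) ⇒ g(P+D₀) = P·r − D₀
g = (P·r − D₀)/(P + D₀) = (33,876.94×0.094 − 2,670.00) / (33,876.94 + 2,670.00) = 0.014076

1.41%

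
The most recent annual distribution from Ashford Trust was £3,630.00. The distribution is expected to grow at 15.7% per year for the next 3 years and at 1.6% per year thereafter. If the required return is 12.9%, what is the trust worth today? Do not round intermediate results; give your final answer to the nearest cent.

£46566.07

D_1 = 4199.91000
D_2 = 4859.29587
D_3 = 5622.20532
Terminal value at year 3: TV = D_3×(1+g_2)/(r−g_2) = 5712.16061/0.113 = 50550.09386
P_0 = D_1/(1+r)^1 + D_2/(1+r)^2 + D_3/(1+r)^3 + TV/(1+r)^3
    = 3720.02657 + 3812.28587 + 3906.83326 + 35126.92558 = 46566.07127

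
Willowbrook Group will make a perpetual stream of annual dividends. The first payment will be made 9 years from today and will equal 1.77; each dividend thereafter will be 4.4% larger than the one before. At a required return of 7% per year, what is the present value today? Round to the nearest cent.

39.62

Value at end of year 8: C₁ / (r − g) = 1.77 / (0.07 − 0.044) = 68.0769
Discount to today: PV = 68.0769 / (1 + 0.07)^8 = 68.0769 / 1.718186 = 39.62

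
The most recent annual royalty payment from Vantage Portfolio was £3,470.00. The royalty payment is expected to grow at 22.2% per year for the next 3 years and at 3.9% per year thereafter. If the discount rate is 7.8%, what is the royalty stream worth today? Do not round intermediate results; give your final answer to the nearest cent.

D_1 = 4240.34000
D_2 = 5181.69548
D_3 = 6332.03188
Terminal value at year 3: TV = D_3×(1+g_2)/(r−g_2) = 6578.98112/0.039 = 168691.82358
P_0 = D_1/(1+r)^1 + D_2/(1+r)^2 + D_3/(1+r)^3 + TV/(1+r)^3
    = 3933.52505 + 4458.96810 + 5054.60020 + 134659.73345 = 148106.82679

£148106.83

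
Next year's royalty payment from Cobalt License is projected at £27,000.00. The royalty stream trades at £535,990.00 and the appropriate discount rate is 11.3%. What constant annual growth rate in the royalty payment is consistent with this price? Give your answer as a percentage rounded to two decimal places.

P = D₁/(r−g) ⇒ g = r − D₁/P = 0.113 − £27,000.00/£535,990.00 = 0.062626

6.26%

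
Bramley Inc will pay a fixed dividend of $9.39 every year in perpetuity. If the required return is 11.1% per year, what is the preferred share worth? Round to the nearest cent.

$84.59

Level perpetuity: PV = C / r = $9.39 / 0.111 = $84.59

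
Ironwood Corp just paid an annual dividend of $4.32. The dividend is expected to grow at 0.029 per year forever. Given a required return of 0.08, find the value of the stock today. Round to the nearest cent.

D₁ = D₀ × (1 + g) = $4.32 × 1.029 = $4.4453
Growing perpetuity: P = D₁ / (r − g) = $4.4453 / (0.08 − 0.029) = $87.16

$87.16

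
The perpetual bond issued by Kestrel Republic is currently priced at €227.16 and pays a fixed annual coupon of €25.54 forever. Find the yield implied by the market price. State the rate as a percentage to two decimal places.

P = C/r ⇒ r = C/P = €25.54/€227.16 = 0.112432

11.24%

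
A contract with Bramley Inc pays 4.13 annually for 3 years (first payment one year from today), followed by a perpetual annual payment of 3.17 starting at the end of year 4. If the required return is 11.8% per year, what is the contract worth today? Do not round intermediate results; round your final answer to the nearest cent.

PV of 3-year annuity: 4.13 × [1 − (1+0.118)^−3] / 0.118 = 9.95375
Perpetuity value at year 3: 3.17 / 0.118 = 26.86441
PV of perpetuity: 26.86441 / (1+0.118)^3 = 19.22436
Total PV = 9.95375 + 19.22436 = 29.17811

29.18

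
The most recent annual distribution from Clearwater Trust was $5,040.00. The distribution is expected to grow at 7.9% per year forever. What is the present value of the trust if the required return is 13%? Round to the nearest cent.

D₁ = D₀ × (1 + g) = $5,040.00 × 1.079 = $5,438.1600
Growing perpetuity: P = D₁ / (r − g) = $5,438.1600 / (0.13 − 0.079) = $106,630.59

$106630.59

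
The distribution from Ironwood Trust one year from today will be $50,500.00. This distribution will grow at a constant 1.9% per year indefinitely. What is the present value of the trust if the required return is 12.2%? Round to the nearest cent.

$490291.26

Growing perpetuity: P = D₁ / (r − g) = $50,500.0000 / (0.122 − 0.019) = $490,291.26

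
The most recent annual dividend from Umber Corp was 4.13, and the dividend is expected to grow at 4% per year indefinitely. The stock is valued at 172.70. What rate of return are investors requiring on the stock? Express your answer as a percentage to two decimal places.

6.49%

D₁ = 4.13 × 1.04 = 4.2952
P = D₁/(r − g) ⇒ r = D₁/P + g = 4.2952/172.70 + 0.04 = 0.024871 + 0.04 = 0.064871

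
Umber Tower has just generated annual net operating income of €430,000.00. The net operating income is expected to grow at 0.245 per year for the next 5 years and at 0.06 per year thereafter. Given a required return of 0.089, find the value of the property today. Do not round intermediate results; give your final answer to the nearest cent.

€33966652.31

D_1 = 535350.00000
D_2 = 666510.75000
D_3 = 829805.88375
D_4 = 1033108.32527
D_5 = 1286219.86496
Terminal value at year 5: TV = D_5×(1+g_2)/(r−g_2) = 1363393.05686/0.029 = 47013553.68473
P_0 = D_1/(1+r)^1 + D_2/(1+r)^2 + D_3/(1+r)^3 + D_4/(1+r)^4 + D_5/(1+r)^5 + TV/(1+r)^5
    = 491597.79614 + 562019.51901 + 642529.20217 + 734571.95289 + 839799.89105 + 30696133.94873 = 33966652.30999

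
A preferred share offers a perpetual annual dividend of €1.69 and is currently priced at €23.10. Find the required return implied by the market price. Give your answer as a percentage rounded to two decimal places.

7.32%

P = C/r ⇒ r = C/P = €1.69/€23.10 = 0.073160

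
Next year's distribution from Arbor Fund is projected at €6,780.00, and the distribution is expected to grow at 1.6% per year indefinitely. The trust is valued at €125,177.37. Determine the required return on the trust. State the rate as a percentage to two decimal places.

7.02%

P = D₁/(r − g) ⇒ r = D₁/P + g = €6,780.0000/€125,177.37 + 0.016 = 0.054163 + 0.016 = 0.070163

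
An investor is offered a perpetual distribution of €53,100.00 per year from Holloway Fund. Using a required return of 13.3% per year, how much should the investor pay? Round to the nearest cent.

€399248.12

Level perpetuity: PV = C / r = €53,100.00 / 0.133 = €399,248.12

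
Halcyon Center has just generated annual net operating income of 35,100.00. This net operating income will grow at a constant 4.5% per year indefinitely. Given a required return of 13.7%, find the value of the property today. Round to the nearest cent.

D₁ = D₀ × (1 + g) = 35,100.00 × 1.045 = 36,679.5000
Growing perpetuity: P = D₁ / (r − g) = 36,679.5000 / (0.137 − 0.045) = 398,690.22

398690.22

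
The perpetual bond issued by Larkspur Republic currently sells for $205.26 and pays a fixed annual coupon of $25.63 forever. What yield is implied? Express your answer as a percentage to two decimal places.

12.49%

P = C/r ⇒ r = C/P = $25.63/$205.26 = 0.124866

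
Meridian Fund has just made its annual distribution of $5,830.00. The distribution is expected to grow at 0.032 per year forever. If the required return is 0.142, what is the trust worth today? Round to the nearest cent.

D₁ = D₀ × (1 + g) = $5,830.00 × 1.032 = $6,016.5600
Growing perpetuity: P = D₁ / (r − g) = $6,016.5600 / (0.142 − 0.032) = $54,696.00

$54696.00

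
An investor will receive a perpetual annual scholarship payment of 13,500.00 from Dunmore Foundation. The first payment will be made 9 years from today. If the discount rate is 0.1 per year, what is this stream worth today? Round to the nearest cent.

Value at end of year 8: C / r = 13,500.00 / 0.1 = 135,000.0000
Discount to today: PV = 135,000.0000 / (1 + 0.1)^8 = 135,000.0000 / 2.143589 = 62,978.50

62978.50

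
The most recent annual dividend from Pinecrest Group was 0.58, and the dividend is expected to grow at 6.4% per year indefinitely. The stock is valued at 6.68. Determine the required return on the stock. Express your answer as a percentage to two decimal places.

15.64%

D₁ = 0.58 × 1.064 = 0.6171
P = D₁/(r − g) ⇒ r = D₁/P + g = 0.6171/6.68 + 0.064 = 0.092383 + 0.064 = 0.156383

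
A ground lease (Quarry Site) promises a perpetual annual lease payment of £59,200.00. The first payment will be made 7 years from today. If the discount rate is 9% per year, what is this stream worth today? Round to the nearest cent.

£392211.40

Value at end of year 6: C / r = £59,200.00 / 0.09 = £657,777.7778
Discount to today: PV = £657,777.7778 / (1 + 0.09)^6 = £657,777.7778 / 1.677100 = £392,211.40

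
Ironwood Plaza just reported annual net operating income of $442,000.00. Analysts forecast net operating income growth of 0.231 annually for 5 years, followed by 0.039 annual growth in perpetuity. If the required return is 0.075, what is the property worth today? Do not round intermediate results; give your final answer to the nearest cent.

$28497641.81

D_1 = 544102.00000
D_2 = 669789.56200
D_3 = 824510.95082
D_4 = 1014972.98046
D_5 = 1249431.73895
Terminal value at year 5: TV = D_5×(1+g_2)/(r−g_2) = 1298159.57677/0.036 = 36059988.24354
P_0 = D_1/(1+r)^1 + D_2/(1+r)^2 + D_3/(1+r)^3 + D_4/(1+r)^4 + D_5/(1+r)^5 + TV/(1+r)^5
    = 506141.39535 + 579590.75133 + 663698.80454 + 760012.30548 + 870302.46330 + 25117896.09348 = 28497641.81347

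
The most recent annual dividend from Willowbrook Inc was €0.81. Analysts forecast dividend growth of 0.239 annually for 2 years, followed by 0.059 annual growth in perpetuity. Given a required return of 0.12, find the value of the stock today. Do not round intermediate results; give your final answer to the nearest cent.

D_1 = 1.00359
D_2 = 1.24345
Terminal value at year 2: TV = D_2×(1+g_2)/(r−g_2) = 1.31681/0.061 = 21.58707
P_0 = D_1/(1+r)^1 + D_2/(1+r)^2 + TV/(1+r)^2
    = 0.89606 + 0.99127 + 17.20908 = 19.09641

€19.10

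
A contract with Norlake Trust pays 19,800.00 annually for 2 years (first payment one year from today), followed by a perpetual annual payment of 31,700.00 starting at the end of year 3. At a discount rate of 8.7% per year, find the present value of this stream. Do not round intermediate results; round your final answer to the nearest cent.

343348.90

PV of 2-year annuity: 19,800.00 × [1 − (1+0.087)^−2] / 0.087 = 34972.65077
Perpetuity value at year 2: 31,700.00 / 0.087 = 364367.81609
PV of perpetuity: 364367.81609 / (1+0.087)^2 = 308376.24895
Total PV = 34972.65077 + 308376.24895 = 343348.89972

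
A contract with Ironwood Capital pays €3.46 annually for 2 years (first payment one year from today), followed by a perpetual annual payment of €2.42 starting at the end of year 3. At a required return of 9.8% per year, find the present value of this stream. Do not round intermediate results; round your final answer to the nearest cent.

€26.50

PV of 2-year annuity: €3.46 × [1 − (1+0.098)^−2] / 0.098 = 6.02111
Perpetuity value at year 2: €2.42 / 0.098 = 24.69388
PV of perpetuity: 24.69388 / (1+0.098)^2 = 20.48258
Total PV = 6.02111 + 20.48258 = 26.50369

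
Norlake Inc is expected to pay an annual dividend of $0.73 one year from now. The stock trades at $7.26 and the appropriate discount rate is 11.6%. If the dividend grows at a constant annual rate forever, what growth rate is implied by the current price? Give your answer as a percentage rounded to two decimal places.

P = D₁/(r−g) ⇒ g = r − D₁/P = 0.116 − $0.73/$7.26 = 0.015449

1.54%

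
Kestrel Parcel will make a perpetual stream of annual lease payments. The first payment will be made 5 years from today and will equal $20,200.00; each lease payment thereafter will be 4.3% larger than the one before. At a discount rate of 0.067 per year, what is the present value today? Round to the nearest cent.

Value at end of year 4: C₁ / (r − g) = $20,200.00 / (0.067 − 0.043) = $841,666.6667
Discount to today: PV = $841,666.6667 / (1 + 0.067)^4 = $841,666.6667 / 1.296157 = $649,355.39

$649355.39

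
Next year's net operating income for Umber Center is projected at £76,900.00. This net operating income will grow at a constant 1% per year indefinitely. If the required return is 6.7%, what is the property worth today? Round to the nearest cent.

Growing perpetuity: P = D₁ / (r − g) = £76,900.0000 / (0.067 − 0.01) = £1,349,122.81

£1349122.81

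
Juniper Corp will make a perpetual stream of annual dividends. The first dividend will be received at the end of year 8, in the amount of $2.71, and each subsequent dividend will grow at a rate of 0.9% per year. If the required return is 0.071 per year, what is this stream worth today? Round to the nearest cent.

Value at end of year 7: C₁ / (r − g) = $2.71 / (0.071 − 0.009) = $43.7097
Discount to today: PV = $43.7097 / (1 + 0.071)^7 = $43.7097 / 1.616316 = $27.04

$27.04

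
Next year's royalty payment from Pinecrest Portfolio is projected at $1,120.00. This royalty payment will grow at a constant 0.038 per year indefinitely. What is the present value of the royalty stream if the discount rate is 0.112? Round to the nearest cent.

$15135.14

Growing perpetuity: P = D₁ / (r − g) = $1,120.0000 / (0.112 − 0.038) = $15,135.14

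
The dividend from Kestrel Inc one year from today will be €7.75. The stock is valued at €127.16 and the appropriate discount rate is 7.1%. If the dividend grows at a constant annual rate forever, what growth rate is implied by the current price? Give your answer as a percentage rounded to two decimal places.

1.01%

P = D₁/(r−g) ⇒ g = r − D₁/P = 0.071 − €7.75/€127.16 = 0.010053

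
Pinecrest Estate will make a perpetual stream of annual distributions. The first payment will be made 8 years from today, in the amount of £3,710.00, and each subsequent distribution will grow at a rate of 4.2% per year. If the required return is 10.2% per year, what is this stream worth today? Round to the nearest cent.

£31329.36

Value at end of year 7: C₁ / (r − g) = £3,710.00 / (0.102 − 0.042) = £61,833.3333
Discount to today: PV = £61,833.3333 / (1 + 0.102)^7 = £61,833.3333 / 1.973655 = £31,329.36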